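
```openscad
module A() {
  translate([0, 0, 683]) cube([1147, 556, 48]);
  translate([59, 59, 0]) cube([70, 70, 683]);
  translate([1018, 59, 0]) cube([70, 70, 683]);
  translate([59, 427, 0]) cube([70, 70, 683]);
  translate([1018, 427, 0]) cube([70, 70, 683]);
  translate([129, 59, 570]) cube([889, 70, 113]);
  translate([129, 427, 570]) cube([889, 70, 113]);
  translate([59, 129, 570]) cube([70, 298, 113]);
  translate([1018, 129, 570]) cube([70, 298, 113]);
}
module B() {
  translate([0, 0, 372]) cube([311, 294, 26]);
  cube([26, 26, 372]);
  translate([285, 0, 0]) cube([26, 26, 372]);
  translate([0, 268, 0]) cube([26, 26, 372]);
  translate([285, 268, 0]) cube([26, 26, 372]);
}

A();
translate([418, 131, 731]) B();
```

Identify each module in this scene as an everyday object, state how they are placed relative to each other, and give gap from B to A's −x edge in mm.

A is a table. B is a stool. The stool is on top of the table, centred. The gap from the stool to the table's −x edge is 418 mm.

The stool's min-x is at 418; the table's min-x is 0; gap = 418 mm.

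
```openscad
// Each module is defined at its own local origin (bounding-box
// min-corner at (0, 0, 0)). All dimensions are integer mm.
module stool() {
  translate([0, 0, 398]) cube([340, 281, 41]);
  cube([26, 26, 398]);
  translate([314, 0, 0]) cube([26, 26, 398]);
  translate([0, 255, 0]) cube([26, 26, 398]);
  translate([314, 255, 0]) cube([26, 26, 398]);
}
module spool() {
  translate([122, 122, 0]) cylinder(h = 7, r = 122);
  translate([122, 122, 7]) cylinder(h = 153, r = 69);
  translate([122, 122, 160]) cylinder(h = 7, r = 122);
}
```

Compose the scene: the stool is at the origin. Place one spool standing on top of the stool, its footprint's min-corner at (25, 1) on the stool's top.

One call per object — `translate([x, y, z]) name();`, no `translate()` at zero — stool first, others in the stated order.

stool();
translate([25, 1, 439]) spool();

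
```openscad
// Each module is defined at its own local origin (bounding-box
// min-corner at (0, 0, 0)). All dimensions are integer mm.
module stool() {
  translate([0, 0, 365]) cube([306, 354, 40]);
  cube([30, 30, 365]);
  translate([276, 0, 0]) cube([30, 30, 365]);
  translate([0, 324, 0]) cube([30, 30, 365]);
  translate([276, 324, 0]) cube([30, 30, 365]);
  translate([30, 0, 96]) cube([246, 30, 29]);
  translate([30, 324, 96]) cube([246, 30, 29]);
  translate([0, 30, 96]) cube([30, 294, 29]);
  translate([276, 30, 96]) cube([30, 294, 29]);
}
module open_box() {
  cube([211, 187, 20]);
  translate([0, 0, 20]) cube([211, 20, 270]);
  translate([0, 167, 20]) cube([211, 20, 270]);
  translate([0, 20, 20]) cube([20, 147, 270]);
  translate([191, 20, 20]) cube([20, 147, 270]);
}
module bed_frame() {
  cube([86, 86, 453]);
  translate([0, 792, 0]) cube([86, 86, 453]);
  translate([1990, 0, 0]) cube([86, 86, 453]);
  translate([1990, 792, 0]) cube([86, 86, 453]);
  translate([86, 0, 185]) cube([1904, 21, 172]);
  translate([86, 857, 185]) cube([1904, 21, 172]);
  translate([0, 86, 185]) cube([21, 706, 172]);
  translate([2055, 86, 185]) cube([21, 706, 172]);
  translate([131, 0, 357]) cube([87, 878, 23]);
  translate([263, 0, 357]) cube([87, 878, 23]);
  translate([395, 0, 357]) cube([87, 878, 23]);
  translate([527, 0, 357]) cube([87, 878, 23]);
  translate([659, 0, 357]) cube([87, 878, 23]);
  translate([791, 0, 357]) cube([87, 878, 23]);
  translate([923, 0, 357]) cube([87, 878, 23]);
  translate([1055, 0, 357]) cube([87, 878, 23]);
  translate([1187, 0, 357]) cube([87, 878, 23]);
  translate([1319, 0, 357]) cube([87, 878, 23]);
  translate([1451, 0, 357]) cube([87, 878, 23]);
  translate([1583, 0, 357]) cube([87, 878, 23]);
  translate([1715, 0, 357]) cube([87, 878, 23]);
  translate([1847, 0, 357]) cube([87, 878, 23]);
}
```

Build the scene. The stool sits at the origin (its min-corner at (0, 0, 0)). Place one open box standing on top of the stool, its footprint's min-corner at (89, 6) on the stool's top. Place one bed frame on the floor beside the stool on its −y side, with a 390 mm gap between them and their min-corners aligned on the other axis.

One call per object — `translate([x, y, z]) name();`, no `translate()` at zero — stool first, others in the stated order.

stool();
translate([89, 6, 405]) open_box();
translate([0, -1268, 0]) bed_frame();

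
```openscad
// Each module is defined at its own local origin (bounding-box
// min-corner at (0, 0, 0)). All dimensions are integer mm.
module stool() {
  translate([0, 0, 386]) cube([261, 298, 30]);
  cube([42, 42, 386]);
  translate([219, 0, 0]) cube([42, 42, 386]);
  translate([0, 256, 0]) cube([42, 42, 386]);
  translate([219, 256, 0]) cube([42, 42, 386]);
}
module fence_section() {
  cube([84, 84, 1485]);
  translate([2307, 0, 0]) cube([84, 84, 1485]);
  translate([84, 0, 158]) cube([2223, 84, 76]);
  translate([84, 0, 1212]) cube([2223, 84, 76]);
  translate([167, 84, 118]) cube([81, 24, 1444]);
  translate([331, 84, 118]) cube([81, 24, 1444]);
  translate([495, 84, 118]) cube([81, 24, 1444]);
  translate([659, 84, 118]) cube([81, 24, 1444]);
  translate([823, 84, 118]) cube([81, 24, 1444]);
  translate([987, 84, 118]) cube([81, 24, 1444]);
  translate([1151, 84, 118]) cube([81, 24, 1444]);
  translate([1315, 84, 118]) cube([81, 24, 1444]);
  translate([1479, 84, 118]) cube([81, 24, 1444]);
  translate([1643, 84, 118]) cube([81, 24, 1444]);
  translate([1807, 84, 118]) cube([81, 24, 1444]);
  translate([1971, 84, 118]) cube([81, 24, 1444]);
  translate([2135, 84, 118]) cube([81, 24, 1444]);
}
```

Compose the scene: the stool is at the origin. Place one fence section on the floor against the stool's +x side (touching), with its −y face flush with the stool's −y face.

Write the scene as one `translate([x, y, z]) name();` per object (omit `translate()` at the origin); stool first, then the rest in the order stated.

stool();
translate([261, 0, 0]) fence_section();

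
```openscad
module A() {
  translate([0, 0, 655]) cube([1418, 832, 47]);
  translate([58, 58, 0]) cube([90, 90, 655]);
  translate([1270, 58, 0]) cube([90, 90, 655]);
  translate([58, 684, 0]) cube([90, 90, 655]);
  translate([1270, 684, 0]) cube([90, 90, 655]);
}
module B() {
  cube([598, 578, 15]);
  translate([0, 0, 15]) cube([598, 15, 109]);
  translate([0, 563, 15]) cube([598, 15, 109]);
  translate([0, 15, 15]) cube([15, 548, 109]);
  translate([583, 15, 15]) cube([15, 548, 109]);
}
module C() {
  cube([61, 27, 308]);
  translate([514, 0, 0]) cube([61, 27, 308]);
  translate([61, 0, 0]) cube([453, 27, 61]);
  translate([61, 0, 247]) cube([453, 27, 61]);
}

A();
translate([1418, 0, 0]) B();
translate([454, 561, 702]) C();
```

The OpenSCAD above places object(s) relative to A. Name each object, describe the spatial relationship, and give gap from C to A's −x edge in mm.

The picture frame's min-x is at 454; the table's min-x is 0; gap = 454 mm.

A is a table. B is an open box. C is a picture frame. The open box is against the table's +x side, with their −y faces flush. The picture frame is on top of the table. The gap from the picture frame to the table's −x edge is 454 mm.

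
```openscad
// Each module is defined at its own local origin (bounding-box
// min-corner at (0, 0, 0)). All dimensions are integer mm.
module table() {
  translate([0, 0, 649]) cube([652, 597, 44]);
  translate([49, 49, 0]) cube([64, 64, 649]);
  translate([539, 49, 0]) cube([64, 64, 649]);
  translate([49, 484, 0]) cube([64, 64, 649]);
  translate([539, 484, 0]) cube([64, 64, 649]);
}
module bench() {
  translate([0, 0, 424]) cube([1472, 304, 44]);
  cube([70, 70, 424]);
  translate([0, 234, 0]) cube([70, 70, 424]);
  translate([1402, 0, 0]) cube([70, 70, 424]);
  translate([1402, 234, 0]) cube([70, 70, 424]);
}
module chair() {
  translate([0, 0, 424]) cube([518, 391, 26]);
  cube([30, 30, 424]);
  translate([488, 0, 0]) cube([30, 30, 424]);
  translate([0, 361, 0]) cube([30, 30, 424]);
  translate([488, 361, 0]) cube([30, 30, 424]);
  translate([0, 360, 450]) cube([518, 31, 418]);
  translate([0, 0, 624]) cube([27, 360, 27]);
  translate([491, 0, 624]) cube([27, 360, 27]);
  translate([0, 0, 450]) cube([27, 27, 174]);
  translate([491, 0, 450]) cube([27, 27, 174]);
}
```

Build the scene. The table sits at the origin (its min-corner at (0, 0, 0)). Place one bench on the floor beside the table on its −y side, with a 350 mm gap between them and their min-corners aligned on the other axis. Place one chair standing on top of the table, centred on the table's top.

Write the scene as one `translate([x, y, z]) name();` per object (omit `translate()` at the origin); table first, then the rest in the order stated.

table();
translate([0, -654, 0]) bench();
translate([67, 103, 693]) chair();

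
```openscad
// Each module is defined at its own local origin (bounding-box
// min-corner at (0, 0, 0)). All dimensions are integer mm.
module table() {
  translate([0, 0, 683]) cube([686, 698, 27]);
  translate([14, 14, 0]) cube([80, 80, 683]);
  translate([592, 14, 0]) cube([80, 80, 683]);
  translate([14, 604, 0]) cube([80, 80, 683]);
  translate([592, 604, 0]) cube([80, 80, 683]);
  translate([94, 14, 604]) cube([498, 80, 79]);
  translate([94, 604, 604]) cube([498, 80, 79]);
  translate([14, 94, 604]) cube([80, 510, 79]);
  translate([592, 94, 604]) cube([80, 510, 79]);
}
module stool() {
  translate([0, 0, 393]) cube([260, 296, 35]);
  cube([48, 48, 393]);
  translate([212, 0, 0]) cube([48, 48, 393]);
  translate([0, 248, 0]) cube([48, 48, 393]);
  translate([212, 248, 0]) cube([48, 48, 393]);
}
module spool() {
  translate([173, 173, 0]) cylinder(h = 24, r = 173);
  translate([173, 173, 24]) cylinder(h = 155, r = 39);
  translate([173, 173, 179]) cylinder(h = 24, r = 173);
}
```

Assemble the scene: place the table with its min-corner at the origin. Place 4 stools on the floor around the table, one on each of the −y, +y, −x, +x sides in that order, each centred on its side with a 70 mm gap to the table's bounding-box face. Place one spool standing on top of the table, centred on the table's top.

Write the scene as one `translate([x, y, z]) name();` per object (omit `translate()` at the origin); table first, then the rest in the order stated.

table();
translate([213, -366, 0]) stool();
translate([213, 768, 0]) stool();
translate([-330, 201, 0]) stool();
translate([756, 201, 0]) stool();
translate([170, 176, 710]) spool();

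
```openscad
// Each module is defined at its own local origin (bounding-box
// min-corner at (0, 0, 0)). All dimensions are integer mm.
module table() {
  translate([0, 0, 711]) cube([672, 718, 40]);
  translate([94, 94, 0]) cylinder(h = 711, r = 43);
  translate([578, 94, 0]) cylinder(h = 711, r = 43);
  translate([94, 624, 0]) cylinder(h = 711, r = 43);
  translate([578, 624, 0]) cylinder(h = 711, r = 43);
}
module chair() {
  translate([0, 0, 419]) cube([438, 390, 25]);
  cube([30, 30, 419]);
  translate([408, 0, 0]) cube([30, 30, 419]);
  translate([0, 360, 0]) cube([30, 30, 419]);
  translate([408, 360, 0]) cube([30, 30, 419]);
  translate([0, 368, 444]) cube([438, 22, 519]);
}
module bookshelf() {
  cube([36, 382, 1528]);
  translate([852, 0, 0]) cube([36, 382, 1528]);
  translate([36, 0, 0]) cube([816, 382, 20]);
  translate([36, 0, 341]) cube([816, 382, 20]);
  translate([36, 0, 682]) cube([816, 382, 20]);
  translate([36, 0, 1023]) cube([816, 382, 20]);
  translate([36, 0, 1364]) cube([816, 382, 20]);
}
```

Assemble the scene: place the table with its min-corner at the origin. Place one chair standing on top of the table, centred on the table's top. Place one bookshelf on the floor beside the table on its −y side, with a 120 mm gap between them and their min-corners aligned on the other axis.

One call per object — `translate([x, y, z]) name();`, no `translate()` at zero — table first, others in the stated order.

table();
translate([117, 164, 751]) chair();
translate([0, -502, 0]) bookshelf();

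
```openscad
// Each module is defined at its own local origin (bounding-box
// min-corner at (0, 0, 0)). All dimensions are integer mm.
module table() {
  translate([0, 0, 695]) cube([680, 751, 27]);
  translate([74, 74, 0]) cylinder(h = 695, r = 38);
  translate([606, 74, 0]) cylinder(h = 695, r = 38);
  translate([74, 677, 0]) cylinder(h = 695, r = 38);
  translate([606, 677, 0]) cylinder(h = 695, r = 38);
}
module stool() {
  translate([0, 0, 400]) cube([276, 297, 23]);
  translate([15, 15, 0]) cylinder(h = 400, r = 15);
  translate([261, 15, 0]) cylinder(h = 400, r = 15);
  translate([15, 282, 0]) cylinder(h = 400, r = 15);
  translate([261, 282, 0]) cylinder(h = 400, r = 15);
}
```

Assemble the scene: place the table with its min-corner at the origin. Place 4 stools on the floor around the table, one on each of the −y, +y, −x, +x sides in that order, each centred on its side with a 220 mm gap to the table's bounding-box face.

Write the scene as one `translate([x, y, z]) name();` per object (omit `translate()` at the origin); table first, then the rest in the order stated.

table();
translate([202, -517, 0]) stool();
translate([202, 971, 0]) stool();
translate([-496, 227, 0]) stool();
translate([900, 227, 0]) stool();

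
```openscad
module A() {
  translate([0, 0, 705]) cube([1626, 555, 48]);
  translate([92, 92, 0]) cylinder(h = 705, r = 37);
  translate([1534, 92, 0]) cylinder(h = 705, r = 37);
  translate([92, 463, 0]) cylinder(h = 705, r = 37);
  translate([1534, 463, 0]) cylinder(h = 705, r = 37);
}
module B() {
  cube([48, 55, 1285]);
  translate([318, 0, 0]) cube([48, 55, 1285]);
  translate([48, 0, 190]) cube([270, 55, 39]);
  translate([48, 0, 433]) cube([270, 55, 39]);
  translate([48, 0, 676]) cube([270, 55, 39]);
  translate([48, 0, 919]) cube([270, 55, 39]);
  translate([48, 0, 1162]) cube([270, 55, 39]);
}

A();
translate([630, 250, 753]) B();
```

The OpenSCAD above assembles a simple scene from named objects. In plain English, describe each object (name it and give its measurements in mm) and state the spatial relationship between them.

A is a table: top 1626 mm (x) × 555 mm (y), 48 mm thick, upper face at z = 753 mm, on four round legs of 74 mm diameter, each leg's bounding box inset 55 mm from the nearest pair of top edges, running from z = 0 to the bottom of the top.

B is a wooden ladder with two side rails of 48×55 mm section and 1285 mm height, set 366 mm apart overall. Between them run 5 rectangular rungs (55 mm deep, 39 mm thick), front faces flush with the rails' −y face. The bottom of the first rung is 190 mm above the floor and each subsequent rung is 243 mm higher than the one below.

The ladder is on top of the table, centred.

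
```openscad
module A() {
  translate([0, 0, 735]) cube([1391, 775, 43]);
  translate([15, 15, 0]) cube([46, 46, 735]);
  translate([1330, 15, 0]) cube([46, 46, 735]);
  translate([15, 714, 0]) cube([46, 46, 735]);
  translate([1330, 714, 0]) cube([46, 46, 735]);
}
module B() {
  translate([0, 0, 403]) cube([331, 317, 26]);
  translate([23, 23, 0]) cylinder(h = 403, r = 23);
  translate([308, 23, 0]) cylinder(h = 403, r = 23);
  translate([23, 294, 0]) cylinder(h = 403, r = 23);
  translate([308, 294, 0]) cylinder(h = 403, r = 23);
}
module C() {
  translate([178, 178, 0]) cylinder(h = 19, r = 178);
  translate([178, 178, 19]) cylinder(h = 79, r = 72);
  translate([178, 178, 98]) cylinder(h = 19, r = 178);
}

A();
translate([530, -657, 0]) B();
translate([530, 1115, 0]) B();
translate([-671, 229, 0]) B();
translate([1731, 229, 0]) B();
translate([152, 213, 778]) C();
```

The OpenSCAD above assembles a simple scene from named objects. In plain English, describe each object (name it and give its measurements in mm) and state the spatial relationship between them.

A is a table with a 1391×775 mm rectangular top, 43 mm thick, top surface at z = 778 mm, supported by four 46×46 mm square legs, each inset 15 mm from the nearest pair of top edges, running from the floor.

B is a four-legged stool. The seat is 331×317 mm, 26 mm thick, top at z = 429 mm. It stands on four round legs, each 46 mm in diameter, from z = 0 to the seat underside, each leg's axis is inset half a diameter from the nearest pair of seat edges (so the leg's bounding box is flush with the corner).

C is a spool: two coaxial disc flanges of radius 178 mm and thickness 19 mm, joined by a core cylinder of radius 72 mm and height 79 mm. The lower flange rests on z = 0 and the three cylinders share a vertical axis.

Four stools sit around the table at the −y, +y, −x, +x sides. The spool is on top of the table.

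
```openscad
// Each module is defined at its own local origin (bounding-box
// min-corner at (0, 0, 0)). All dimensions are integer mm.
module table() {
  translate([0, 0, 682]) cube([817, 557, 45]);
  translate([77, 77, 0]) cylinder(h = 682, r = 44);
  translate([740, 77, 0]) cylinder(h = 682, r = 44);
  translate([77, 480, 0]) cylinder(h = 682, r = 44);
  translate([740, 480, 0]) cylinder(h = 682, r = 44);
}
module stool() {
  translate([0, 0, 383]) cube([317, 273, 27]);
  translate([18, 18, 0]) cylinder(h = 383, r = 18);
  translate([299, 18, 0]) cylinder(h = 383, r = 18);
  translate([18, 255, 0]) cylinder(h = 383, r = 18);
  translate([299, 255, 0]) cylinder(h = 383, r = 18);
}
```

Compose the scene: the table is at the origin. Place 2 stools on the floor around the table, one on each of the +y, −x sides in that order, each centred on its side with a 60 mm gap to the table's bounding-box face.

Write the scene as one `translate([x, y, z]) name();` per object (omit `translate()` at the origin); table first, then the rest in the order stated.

table();
translate([250, 617, 0]) stool();
translate([-377, 142, 0]) stool();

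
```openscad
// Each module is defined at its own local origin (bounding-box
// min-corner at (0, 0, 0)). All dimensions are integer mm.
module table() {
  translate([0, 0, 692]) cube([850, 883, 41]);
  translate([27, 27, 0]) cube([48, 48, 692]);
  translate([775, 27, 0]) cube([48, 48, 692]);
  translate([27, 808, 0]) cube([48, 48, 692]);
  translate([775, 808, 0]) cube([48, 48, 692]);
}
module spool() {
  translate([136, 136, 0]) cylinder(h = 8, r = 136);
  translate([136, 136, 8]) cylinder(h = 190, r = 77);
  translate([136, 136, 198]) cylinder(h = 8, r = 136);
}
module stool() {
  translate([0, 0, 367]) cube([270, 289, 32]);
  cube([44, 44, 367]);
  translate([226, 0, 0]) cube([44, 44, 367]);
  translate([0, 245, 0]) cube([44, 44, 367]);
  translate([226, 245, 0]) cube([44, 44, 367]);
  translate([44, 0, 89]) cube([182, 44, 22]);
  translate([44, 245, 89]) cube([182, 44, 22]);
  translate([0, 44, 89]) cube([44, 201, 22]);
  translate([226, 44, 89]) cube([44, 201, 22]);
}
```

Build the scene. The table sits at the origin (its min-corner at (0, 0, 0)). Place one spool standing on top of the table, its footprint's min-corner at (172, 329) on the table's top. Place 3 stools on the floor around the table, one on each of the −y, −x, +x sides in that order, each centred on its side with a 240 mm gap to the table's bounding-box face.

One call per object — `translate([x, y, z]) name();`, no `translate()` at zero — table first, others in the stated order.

table();
translate([172, 329, 733]) spool();
translate([290, -529, 0]) stool();
translate([-510, 297, 0]) stool();
translate([1090, 297, 0]) stool();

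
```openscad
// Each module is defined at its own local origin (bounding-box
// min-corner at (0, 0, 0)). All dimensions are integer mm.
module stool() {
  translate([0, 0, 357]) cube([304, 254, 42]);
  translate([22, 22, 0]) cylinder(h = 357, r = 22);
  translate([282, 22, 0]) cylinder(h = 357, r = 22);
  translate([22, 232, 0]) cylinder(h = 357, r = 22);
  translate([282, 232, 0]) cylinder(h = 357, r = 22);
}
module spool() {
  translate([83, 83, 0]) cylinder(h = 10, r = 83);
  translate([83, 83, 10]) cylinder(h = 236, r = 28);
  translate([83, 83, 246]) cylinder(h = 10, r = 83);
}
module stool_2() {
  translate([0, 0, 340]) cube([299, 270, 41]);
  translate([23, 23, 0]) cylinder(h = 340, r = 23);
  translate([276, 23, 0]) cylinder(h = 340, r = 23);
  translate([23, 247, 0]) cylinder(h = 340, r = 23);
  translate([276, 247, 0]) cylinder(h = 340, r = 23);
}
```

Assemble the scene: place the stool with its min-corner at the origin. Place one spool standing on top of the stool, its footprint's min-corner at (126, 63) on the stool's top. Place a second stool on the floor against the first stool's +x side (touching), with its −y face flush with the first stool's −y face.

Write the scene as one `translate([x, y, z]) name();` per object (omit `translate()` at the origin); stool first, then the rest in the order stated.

stool();
translate([126, 63, 399]) spool();
translate([304, 0, 0]) stool_2();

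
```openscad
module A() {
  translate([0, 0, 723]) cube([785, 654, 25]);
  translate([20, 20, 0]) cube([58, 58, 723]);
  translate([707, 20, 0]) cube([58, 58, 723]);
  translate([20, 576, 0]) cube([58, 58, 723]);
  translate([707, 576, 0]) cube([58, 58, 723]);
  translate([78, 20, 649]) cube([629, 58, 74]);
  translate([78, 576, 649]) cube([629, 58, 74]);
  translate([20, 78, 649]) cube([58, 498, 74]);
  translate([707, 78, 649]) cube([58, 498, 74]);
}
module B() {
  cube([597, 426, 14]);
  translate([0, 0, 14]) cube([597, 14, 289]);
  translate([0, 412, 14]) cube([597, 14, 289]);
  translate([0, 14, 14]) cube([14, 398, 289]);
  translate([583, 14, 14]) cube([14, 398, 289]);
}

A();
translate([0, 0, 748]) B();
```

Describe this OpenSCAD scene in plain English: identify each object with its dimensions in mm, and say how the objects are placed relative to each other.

A is a table with a 785×654 mm rectangular top, 25 mm thick, top surface at z = 748 mm, supported by four 58×58 mm square legs, each inset 20 mm from the nearest pair of top edges, running from the floor. Four apron rails, 58 mm thick and 74 mm tall, run between adjacent legs with their top edges flush with the underside of the top and their outer faces flush with the legs' outer faces.

B is an open storage box with external size 597×426×303 mm and wall thickness 14 mm (the base is also 14 mm thick). The base covers the whole footprint; the four walls stand on the base, with the y-facing walls full-width and the x-facing walls fitting between their inner faces.

The open box is on top of the table.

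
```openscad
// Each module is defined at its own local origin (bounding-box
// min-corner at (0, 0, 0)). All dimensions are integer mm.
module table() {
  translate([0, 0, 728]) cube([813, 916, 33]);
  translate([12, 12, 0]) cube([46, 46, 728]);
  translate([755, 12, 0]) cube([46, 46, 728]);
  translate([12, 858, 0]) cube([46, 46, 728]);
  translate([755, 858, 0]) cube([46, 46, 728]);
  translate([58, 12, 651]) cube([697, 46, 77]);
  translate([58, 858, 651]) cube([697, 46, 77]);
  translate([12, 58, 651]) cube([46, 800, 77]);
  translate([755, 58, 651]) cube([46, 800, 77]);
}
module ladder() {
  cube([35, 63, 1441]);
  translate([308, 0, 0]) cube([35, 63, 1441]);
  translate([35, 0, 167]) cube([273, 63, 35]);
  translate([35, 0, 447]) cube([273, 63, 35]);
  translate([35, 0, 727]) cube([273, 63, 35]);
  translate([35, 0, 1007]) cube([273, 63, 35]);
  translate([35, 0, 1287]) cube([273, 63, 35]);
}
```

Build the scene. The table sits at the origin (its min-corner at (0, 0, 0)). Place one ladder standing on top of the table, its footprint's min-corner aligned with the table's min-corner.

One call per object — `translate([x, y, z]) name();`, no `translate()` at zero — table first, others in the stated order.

table();
translate([0, 0, 761]) ladder();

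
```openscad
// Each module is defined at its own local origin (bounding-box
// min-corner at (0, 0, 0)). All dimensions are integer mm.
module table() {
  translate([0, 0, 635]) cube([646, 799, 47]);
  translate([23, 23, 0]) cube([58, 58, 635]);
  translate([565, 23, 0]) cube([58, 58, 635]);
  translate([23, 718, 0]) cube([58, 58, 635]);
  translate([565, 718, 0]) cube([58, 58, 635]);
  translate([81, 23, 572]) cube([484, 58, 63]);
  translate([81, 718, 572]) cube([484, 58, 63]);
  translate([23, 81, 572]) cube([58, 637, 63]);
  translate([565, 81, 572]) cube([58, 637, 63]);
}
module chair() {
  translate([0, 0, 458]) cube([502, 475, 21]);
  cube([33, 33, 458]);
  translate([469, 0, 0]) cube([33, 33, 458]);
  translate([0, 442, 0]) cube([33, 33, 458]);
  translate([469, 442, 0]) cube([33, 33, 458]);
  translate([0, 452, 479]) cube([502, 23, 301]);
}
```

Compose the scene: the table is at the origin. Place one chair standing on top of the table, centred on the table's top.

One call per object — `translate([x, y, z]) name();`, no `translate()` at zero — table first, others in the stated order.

table();
translate([72, 162, 682]) chair();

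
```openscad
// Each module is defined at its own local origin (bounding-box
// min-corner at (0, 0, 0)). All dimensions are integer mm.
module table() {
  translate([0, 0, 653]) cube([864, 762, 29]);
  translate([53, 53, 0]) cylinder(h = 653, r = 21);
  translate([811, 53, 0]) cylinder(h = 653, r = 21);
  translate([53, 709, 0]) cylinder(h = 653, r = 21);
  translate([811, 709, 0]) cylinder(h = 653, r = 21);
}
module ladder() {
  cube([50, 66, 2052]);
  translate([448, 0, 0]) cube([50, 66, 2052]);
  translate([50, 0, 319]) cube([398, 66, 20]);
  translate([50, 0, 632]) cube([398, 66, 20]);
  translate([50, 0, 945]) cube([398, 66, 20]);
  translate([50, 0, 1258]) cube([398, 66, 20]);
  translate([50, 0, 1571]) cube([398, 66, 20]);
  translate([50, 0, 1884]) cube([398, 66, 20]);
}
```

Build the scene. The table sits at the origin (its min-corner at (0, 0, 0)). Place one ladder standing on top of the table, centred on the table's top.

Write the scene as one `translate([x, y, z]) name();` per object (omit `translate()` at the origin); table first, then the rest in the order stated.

table();
translate([183, 348, 682]) ladder();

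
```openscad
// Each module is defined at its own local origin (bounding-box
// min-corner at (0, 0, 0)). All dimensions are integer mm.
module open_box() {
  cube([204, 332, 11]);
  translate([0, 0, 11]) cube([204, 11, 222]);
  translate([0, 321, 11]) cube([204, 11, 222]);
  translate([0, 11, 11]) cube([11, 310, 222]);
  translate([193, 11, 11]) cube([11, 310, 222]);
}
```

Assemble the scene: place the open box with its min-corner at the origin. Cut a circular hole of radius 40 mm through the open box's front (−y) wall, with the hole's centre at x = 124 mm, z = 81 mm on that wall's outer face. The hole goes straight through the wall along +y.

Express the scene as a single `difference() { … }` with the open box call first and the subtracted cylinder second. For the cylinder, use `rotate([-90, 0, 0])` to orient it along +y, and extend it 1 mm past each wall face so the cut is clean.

difference() {
  open_box();
  translate([124, -1, 81]) rotate([-90, 0, 0]) cylinder(h = 13, r = 40);
}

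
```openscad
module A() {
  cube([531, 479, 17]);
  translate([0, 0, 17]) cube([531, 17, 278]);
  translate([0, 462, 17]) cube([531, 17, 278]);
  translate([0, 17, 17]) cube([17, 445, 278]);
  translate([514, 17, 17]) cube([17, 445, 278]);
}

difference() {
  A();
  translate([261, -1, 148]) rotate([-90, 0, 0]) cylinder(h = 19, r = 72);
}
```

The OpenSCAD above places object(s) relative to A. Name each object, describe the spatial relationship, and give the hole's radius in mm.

The subtracted cylinder has r = 72 mm.

A is an open box. The open box has a circular hole through its front wall. The hole's radius is 72 mm.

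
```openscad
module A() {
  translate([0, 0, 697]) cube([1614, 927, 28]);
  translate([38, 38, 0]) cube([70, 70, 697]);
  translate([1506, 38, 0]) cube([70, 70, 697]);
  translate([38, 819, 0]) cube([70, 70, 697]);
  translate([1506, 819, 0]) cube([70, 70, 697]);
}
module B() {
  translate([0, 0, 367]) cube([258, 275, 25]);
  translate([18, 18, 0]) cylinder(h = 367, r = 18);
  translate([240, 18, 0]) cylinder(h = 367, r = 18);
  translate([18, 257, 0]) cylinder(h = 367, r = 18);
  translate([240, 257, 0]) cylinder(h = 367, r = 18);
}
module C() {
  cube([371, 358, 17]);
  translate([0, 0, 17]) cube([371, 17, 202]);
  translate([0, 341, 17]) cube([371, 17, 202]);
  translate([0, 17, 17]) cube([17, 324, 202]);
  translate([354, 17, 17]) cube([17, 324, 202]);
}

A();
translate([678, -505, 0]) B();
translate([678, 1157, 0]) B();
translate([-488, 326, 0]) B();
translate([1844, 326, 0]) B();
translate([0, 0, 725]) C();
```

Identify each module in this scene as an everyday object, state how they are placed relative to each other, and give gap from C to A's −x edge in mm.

A is a table. B is a stool. C is an open box. Four stools sit around the table at the −y, +y, −x, +x sides. The open box is on top of the table. The gap from the open box to the table's −x edge is 0 mm.

The open box's min-x is at 0; the table's min-x is 0; gap = 0 mm.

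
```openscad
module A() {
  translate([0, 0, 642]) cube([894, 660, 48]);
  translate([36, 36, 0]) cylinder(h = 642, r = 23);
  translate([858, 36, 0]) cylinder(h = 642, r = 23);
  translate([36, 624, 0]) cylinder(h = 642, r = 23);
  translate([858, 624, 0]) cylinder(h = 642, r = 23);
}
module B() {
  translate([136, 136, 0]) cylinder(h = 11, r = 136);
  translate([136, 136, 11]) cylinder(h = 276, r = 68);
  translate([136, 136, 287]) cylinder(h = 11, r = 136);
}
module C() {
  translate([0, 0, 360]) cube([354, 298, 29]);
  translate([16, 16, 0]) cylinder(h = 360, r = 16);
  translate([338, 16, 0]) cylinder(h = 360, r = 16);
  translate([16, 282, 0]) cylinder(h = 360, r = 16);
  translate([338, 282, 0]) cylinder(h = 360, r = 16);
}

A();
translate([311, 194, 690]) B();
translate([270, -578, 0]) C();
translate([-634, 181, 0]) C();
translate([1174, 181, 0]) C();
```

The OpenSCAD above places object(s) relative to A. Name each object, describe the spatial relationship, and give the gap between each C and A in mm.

A is a table. B is a spool. C is a stool. The spool is on top of the table, centred. Three stools sit around the table at the −y, −x, +x sides. The gap between each stool and the table is 280 mm.

Each stool's nearest face is 280 mm from the table's bounding box.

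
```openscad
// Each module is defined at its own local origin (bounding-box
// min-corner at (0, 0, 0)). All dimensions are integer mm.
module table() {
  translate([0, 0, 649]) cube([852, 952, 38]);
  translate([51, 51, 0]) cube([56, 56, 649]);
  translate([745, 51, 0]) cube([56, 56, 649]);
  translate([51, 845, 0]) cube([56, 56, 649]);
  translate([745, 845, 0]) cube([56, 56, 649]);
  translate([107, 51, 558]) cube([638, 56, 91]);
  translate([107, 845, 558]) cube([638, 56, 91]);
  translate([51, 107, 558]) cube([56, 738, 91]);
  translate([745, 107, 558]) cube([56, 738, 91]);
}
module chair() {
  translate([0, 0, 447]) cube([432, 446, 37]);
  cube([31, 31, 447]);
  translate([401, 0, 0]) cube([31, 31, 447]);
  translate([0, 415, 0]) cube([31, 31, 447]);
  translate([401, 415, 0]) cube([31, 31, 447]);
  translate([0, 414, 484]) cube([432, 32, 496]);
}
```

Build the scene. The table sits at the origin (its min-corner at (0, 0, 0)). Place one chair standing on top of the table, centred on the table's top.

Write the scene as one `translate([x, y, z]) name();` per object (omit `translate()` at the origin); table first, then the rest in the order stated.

table();
translate([210, 253, 687]) chair();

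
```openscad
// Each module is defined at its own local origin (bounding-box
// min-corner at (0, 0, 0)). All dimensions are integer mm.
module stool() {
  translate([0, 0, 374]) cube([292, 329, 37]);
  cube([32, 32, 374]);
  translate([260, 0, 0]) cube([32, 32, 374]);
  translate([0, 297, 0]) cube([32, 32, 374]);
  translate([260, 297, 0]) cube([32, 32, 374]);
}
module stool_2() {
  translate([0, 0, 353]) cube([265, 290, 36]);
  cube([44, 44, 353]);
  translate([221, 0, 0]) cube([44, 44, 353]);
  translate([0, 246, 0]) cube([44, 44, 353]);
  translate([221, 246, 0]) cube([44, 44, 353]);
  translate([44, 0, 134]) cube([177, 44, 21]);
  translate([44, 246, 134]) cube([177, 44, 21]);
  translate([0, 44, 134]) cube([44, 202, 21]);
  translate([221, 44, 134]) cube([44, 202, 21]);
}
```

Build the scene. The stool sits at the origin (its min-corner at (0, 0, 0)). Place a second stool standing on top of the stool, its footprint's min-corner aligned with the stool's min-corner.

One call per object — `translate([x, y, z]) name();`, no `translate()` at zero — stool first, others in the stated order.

stool();
translate([0, 0, 411]) stool_2();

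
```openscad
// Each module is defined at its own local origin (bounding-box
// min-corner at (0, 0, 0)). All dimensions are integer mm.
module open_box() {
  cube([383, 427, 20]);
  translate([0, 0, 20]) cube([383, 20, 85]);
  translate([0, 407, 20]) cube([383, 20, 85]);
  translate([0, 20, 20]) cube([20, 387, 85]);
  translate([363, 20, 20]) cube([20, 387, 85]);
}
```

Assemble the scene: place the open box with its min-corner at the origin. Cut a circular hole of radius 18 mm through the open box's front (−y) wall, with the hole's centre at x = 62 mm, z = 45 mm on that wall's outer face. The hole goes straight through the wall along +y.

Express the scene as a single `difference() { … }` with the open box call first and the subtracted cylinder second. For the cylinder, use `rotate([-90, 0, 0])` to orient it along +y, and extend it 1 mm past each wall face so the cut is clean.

difference() {
  open_box();
  translate([62, -1, 45]) rotate([-90, 0, 0]) cylinder(h = 22, r = 18);
}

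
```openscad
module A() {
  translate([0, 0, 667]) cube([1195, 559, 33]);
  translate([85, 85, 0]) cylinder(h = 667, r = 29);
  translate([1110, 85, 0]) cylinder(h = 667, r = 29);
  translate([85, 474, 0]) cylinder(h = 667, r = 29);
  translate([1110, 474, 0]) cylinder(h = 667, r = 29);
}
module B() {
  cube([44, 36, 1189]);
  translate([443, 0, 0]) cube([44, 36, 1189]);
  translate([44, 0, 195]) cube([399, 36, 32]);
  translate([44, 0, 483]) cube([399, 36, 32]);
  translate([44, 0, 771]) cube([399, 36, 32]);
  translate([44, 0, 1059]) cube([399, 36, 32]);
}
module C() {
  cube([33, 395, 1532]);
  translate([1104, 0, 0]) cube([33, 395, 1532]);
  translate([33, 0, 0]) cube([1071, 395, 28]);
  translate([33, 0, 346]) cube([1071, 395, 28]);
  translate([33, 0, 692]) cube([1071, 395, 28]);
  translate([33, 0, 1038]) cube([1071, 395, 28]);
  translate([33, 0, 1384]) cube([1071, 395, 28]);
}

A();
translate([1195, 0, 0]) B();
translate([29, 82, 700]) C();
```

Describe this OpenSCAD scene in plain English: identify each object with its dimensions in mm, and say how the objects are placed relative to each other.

A is a rectangular dining table. The top is 1195×559×33 mm with its upper surface at z = 700 mm. It stands on four round legs of 58 mm diameter, each leg's bounding box inset 56 mm from the nearest pair of top edges, running from the floor to the underside of the top.

B is a wooden ladder with two side rails of 44×36 mm section and 1189 mm height, set 487 mm apart overall. Between them run 4 rectangular rungs (36 mm deep, 32 mm thick), front faces flush with the rails' −y face. The bottom of the first rung is 195 mm above the floor and each subsequent rung is 288 mm higher than the one below.

C is an open bookshelf. Two side panels, each 33 mm thick, 395 mm deep and 1532 mm tall, stand 1137 mm apart (outside-to-outside). Between them sit 5 shelves, each 28 mm thick and 395 mm deep, spanning the full gap between the sides. The bottom shelf rests on the floor (its underside at z = 0) and the clear gap between one shelf's top and the next shelf's underside is 318 mm.

The ladder is against the table's +x side, with their −y faces flush. The bookshelf is on top of the table, centred.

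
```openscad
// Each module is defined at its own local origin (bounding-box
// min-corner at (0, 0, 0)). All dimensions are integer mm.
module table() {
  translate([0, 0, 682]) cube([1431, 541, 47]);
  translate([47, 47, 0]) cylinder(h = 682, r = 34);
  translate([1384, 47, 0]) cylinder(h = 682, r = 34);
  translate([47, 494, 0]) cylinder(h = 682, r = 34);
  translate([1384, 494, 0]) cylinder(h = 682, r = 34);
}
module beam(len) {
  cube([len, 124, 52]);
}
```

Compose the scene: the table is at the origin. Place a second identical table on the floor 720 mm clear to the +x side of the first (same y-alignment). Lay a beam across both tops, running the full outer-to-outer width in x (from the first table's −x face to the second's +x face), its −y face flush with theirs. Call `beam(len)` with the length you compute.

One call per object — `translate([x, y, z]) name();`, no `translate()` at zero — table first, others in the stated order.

table();
translate([2151, 0, 0]) table();
translate([0, 0, 729]) beam(3582);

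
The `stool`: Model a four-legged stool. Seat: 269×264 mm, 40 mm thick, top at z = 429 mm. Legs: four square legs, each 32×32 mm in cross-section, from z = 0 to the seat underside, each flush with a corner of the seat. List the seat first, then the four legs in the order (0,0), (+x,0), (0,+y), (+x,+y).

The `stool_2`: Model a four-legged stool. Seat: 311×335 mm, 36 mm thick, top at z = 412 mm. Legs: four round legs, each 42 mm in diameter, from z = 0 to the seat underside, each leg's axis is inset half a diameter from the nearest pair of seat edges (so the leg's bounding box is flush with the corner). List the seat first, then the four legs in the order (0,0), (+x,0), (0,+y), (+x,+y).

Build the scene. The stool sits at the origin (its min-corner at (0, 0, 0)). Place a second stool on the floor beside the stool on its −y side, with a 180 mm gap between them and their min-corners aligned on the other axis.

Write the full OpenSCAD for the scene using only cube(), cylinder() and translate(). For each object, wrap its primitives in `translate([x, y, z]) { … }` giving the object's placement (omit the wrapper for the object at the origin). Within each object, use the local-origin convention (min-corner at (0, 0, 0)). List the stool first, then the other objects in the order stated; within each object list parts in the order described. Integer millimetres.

translate([0, 0, 389]) cube([269, 264, 40]);
cube([32, 32, 389]);
translate([237, 0, 0]) cube([32, 32, 389]);
translate([0, 232, 0]) cube([32, 32, 389]);
translate([237, 232, 0]) cube([32, 32, 389]);
translate([0, -515, 0]) {
  translate([0, 0, 376]) cube([311, 335, 36]);
  translate([21, 21, 0]) cylinder(h = 376, r = 21);
  translate([290, 21, 0]) cylinder(h = 376, r = 21);
  translate([21, 314, 0]) cylinder(h = 376, r = 21);
  translate([290, 314, 0]) cylinder(h = 376, r = 21);
}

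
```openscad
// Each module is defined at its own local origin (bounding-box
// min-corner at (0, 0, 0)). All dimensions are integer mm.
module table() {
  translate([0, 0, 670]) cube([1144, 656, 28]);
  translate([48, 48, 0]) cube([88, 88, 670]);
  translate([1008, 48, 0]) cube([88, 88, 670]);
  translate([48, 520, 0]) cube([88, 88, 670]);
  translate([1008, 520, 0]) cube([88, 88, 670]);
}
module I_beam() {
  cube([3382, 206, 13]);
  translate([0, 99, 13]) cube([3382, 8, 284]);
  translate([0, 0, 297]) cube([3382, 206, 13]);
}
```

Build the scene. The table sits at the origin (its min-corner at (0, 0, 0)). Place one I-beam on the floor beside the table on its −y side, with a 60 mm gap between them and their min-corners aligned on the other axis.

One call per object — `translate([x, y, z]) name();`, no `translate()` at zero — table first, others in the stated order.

table();
translate([0, -266, 0]) I_beam();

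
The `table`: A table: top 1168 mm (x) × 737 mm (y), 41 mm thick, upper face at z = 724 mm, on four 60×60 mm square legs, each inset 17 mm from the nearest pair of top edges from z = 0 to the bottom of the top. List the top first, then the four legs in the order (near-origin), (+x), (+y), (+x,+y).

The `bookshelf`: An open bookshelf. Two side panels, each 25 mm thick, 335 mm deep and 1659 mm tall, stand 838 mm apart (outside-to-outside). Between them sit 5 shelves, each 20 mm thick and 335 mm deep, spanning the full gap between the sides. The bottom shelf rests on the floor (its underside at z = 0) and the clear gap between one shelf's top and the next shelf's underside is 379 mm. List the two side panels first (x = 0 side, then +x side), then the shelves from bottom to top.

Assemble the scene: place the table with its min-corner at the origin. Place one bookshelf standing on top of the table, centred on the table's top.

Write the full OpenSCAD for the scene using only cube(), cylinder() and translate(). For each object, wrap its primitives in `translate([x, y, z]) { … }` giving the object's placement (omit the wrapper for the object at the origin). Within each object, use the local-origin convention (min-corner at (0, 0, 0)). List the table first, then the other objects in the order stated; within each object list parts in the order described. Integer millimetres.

translate([0, 0, 683]) cube([1168, 737, 41]);
translate([17, 17, 0]) cube([60, 60, 683]);
translate([1091, 17, 0]) cube([60, 60, 683]);
translate([17, 660, 0]) cube([60, 60, 683]);
translate([1091, 660, 0]) cube([60, 60, 683]);
translate([165, 201, 724]) {
  cube([25, 335, 1659]);
  translate([813, 0, 0]) cube([25, 335, 1659]);
  translate([25, 0, 0]) cube([788, 335, 20]);
  translate([25, 0, 399]) cube([788, 335, 20]);
  translate([25, 0, 798]) cube([788, 335, 20]);
  translate([25, 0, 1197]) cube([788, 335, 20]);
  translate([25, 0, 1596]) cube([788, 335, 20]);
}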